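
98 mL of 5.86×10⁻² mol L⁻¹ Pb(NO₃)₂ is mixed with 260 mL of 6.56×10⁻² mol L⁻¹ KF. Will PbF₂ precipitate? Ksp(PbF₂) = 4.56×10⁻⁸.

Yes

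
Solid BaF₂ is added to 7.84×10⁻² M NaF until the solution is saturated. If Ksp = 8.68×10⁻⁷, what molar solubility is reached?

BaF₂(s) ⇌ Ba²⁺(aq) + 2 F⁻(aq)
F⁻ is already present at 7.84×10⁻² M. If s mol/L of BaF₂ dissolves, [Ba²⁺] = s while [F⁻] ≈ 7.84×10⁻² M.
Ksp = [Ba²⁺][F⁻]^2 = s(7.84×10⁻²)^2
s = 8.68×10⁻⁷ / (7.84×10⁻²)^2 = 1.41×10⁻⁴
s = 1.41×10⁻⁴ M

1.41×10⁻⁴ M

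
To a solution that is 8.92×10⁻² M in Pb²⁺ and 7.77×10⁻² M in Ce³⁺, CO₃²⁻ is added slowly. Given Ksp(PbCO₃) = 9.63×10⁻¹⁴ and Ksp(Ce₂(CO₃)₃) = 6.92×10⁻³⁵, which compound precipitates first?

The threshold for precipitation is Q = Ksp.
For PbCO₃: [CO₃²⁻] = (Ksp/[Pb²⁺]) = 1.08×10⁻¹² M
For Ce₂(CO₃)₃: [CO₃²⁻] = (Ksp/[Ce³⁺]^2)^(1/3) = 2.25×10⁻¹¹ M
Since PbCO₃ needs less CO₃²⁻ to reach saturation, it precipitates first.

PbCO₃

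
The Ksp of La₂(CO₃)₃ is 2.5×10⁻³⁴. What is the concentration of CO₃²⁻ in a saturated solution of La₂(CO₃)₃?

2.2×10⁻⁷ M

La₂(CO₃)₃(s) ⇌ 2 La³⁺(aq) + 3 CO₃²⁻(aq)
Call the molar solubility s, so that [La³⁺] = 2s and [CO₃²⁻] = 3s.
Ksp = [La³⁺]^2[CO₃²⁻]^3 = (2s)^2 · (3s)^3 = 108s^5 = 2.5×10⁻³⁴
s = 7.5×10⁻⁸ mol L⁻¹
[CO₃²⁻] = 3s = 2.2×10⁻⁷ mol L⁻¹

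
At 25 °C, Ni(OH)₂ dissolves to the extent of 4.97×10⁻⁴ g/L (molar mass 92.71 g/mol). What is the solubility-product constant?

Ksp = 6.16×10⁻¹⁶

Convert to molarity: s = 4.97×10⁻⁴ / 92.71 = 5.3608×10⁻⁶ mol/L
Ni(OH)₂(s) ⇌ Ni²⁺(aq) + 2 OH⁻(aq)
For each mole of Ni(OH)₂ that dissolves per liter, [Ni²⁺] = s and [OH⁻] = 2s; let s denote this solubility.
Ksp = [Ni²⁺][OH⁻]^2 = s · (2s)^2 = 4s^3
Ksp = 4 × (5.3608×10⁻⁶)^3 = 6.16×10⁻¹⁶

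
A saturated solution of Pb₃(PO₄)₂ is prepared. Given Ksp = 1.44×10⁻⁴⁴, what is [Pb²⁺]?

2.00×10⁻⁹ M

Pb₃(PO₄)₂(s) ⇌ 3 Pb²⁺(aq) + 2 PO₄³⁻(aq)
Let s be the molar solubility. Then [Pb²⁺] = 3s and [PO₄³⁻] = 2s.
Ksp = [Pb²⁺]^3[PO₄³⁻]^2 = (3s)^3 · (2s)^2 = 108s^5 = 1.44×10⁻⁴⁴
s = 6.68×10⁻¹⁰ mol/L
[Pb²⁺] = 3s = 2.00×10⁻⁹ mol/L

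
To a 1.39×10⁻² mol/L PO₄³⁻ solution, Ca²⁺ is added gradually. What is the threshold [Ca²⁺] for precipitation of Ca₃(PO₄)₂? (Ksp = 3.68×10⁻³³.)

2.67×10⁻¹⁰ M

A salt starts to precipitate once the ion product Q reaches its Ksp.
Ca₃(PO₄)₂(s) ⇌ 3 Ca²⁺(aq) + 2 PO₄³⁻(aq)
Ksp = [Ca²⁺]^3[PO₄³⁻]^2 = [Ca²⁺]^3(1.39×10⁻²)^2
[Ca²⁺]^3 = 3.68×10⁻³³ / (1.39×10⁻²)^2 = 1.90×10⁻²⁹
[Ca²⁺] = 2.67×10⁻¹⁰ mol/L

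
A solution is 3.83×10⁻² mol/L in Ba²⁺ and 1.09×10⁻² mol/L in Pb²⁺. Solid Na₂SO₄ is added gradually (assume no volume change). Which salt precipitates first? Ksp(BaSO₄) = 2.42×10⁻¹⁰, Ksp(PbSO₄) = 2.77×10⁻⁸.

The threshold for precipitation is Q = Ksp.
For BaSO₄: [SO₄²⁻] = (Ksp/[Ba²⁺]) = 6.32×10⁻⁹ mol/L
For PbSO₄: [SO₄²⁻] = (Ksp/[Pb²⁺]) = 2.54×10⁻⁶ mol/L
The smaller threshold [SO₄²⁻] is reached first, so BaSO₄ precipitates first.

BaSO₄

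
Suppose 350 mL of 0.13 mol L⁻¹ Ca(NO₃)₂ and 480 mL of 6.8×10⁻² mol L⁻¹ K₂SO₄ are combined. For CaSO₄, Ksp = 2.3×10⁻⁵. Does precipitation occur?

Yes

The combined volume is 830 mL.
[Ca²⁺] = (0.13)(350)/830 = 5.5×10⁻² mol L⁻¹
[SO₄²⁻] = (6.8×10⁻²)(480)/830 = 3.9×10⁻² mol L⁻¹
Q = [Ca²⁺][SO₄²⁻] = 2.2×10⁻³
Since Q (2.2×10⁻³) exceeds Ksp (2.3×10⁻⁵), CaSO₄ will precipitate.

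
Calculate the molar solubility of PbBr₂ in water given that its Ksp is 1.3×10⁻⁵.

PbBr₂(s) ⇌ Pb²⁺(aq) + 2 Br⁻(aq)
For each mole of PbBr₂ that dissolves per liter, [Pb²⁺] = s and [Br⁻] = 2s; let s denote this solubility.
Ksp = [Pb²⁺][Br⁻]^2 = s · (2s)^2 = 4s^3
4s^3 = 1.3×10⁻⁵  ⇒  s^3 = 3.3×10⁻⁶
s = 1.5×10⁻² mol/L

1.5×10⁻² M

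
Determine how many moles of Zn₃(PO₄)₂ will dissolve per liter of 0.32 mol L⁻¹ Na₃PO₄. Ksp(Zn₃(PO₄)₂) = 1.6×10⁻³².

1.8×10⁻¹¹ M

Zn₃(PO₄)₂(s) ⇌ 3 Zn²⁺(aq) + 2 PO₄³⁻(aq)
With PO₄³⁻ already at 0.32 mol L⁻¹ and s small, take [PO₄³⁻] ≈ 0.32 mol L⁻¹ and [Zn²⁺] = 3s.
Ksp = [Zn²⁺]^3[PO₄³⁻]^2 = (3s)^3(0.32)^2
(3s)^3 = 1.6×10⁻³² / (0.32)^2 = 1.6×10⁻³¹
s = 1.8×10⁻¹¹ mol L⁻¹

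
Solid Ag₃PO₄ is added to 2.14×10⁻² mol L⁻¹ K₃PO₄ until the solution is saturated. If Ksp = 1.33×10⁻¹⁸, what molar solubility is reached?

Ag₃PO₄(s) ⇌ 3 Ag⁺(aq) + PO₄³⁻(aq)
The solution already contains PO₄³⁻ at 2.14×10⁻² mol L⁻¹. Let s be the molar solubility of Ag₃PO₄.
[PO₄³⁻] ≈ 2.14×10⁻² mol L⁻¹ (common ion dominates); [Ag⁺] = 3s.
Ksp = [Ag⁺]^3[PO₄³⁻] = (3s)^3(2.14×10⁻²)
(3s)^3 = 1.33×10⁻¹⁸ / (2.14×10⁻²) = 6.21×10⁻¹⁷
s = 1.32×10⁻⁶ mol L⁻¹

1.32×10⁻⁶ M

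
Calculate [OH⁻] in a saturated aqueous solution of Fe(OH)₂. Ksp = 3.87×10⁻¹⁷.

Fe(OH)₂(s) ⇌ Fe²⁺(aq) + 2 OH⁻(aq)
Let s be the molar solubility. Then [Fe²⁺] = s and [OH⁻] = 2s.
Ksp = [Fe²⁺][OH⁻]^2 = s · (2s)^2 = 4s^3 = 3.87×10⁻¹⁷
s = 2.13×10⁻⁶ mol L⁻¹
[OH⁻] = 2s = 4.26×10⁻⁶ mol L⁻¹

4.26×10⁻⁶ M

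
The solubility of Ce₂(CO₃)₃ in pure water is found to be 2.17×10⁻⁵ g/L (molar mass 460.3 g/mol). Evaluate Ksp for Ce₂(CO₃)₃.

Ksp = 2.51×10⁻³⁵

Convert to molarity: s = 2.17×10⁻⁵ / 460.3 = 4.7143×10⁻⁸ mol/L
Ce₂(CO₃)₃(s) ⇌ 2 Ce³⁺(aq) + 3 CO₃²⁻(aq)
For each mole of Ce₂(CO₃)₃ that dissolves per liter, [Ce³⁺] = 2s and [CO₃²⁻] = 3s; let s denote this solubility.
Ksp = [Ce³⁺]^2[CO₃²⁻]^3 = (2s)^2 · (3s)^3 = 108s^5
Ksp = 108 × (4.7143×10⁻⁸)^5 = 2.51×10⁻³⁵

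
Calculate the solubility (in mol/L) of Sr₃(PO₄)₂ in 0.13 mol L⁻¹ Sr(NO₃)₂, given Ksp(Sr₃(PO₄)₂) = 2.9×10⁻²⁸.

1.8×10⁻¹³ M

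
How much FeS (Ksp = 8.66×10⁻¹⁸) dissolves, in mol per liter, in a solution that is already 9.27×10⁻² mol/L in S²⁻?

9.34×10⁻¹⁷ M

FeS(s) ⇌ Fe²⁺(aq) + S²⁻(aq)
S²⁻ is already present at 9.27×10⁻² mol/L. If s mol/L of FeS dissolves, [Fe²⁺] = s while [S²⁻] ≈ 9.27×10⁻² mol/L.
Ksp = [Fe²⁺][S²⁻] = s(9.27×10⁻²)
s = 8.66×10⁻¹⁸ / (9.27×10⁻²) = 9.34×10⁻¹⁷
s = 9.34×10⁻¹⁷ mol/L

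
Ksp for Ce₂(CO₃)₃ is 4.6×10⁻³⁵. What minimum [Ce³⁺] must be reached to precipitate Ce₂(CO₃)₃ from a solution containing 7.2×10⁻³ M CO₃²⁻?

Precipitation begins when Q = Ksp.
Ce₂(CO₃)₃(s) ⇌ 2 Ce³⁺(aq) + 3 CO₃²⁻(aq)
Ksp = [Ce³⁺]^2[CO₃²⁻]^3 = [Ce³⁺]^2(7.2×10⁻³)^3
[Ce³⁺]^2 = 4.6×10⁻³⁵ / (7.2×10⁻³)^3 = 1.2×10⁻²⁸
[Ce³⁺] = 1.1×10⁻¹⁴ M

1.1×10⁻¹⁴ M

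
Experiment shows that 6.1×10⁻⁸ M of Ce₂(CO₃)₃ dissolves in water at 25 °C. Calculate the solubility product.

Ksp = 9.1×10⁻³⁵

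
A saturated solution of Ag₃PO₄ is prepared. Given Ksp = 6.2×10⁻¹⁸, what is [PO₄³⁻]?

2.2×10⁻⁵ M

Ag₃PO₄(s) ⇌ 3 Ag⁺(aq) + PO₄³⁻(aq)
Call the molar solubility s, so that [Ag⁺] = 3s and [PO₄³⁻] = s.
Ksp = [Ag⁺]^3[PO₄³⁻] = (3s)^3 · s = 27s^4 = 6.2×10⁻¹⁸
s = 2.2×10⁻⁵ mol/L
[PO₄³⁻] = s = 2.2×10⁻⁵ mol/L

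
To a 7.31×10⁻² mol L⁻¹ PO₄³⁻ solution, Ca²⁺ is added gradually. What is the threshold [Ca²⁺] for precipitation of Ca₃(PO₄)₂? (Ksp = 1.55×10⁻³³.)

6.62×10⁻¹¹ M

The threshold for precipitation is Q = Ksp.
Ca₃(PO₄)₂(s) ⇌ 3 Ca²⁺(aq) + 2 PO₄³⁻(aq)
Ksp = [Ca²⁺]^3[PO₄³⁻]^2 = [Ca²⁺]^3(7.31×10⁻²)^2
[Ca²⁺]^3 = 1.55×10⁻³³ / (7.31×10⁻²)^2 = 2.90×10⁻³¹
[Ca²⁺] = 6.62×10⁻¹¹ mol L⁻¹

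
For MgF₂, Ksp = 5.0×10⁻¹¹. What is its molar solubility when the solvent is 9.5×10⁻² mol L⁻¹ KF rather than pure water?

5.5×10⁻⁹ M

MgF₂(s) ⇌ Mg²⁺(aq) + 2 F⁻(aq)
The solution already contains F⁻ at 9.5×10⁻² mol L⁻¹. Let s be the molar solubility of MgF₂.
[F⁻] ≈ 9.5×10⁻² mol L⁻¹ (common ion dominates); [Mg²⁺] = s.
Ksp = [Mg²⁺][F⁻]^2 = s(9.5×10⁻²)^2
s = 5.0×10⁻¹¹ / (9.5×10⁻²)^2 = 5.5×10⁻⁹
s = 5.5×10⁻⁹ mol L⁻¹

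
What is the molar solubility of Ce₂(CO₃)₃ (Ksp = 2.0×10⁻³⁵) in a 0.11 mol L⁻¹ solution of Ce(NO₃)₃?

Ce₂(CO₃)₃(s) ⇌ 2 Ce³⁺(aq) + 3 CO₃²⁻(aq)
Ce³⁺ is already present at 0.11 mol L⁻¹. If s mol/L of Ce₂(CO₃)₃ dissolves, [CO₃²⁻] = 3s while [Ce³⁺] ≈ 0.11 mol L⁻¹.
Ksp = [Ce³⁺]^2[CO₃²⁻]^3 = (0.11)^2(3s)^3
(3s)^3 = 2.0×10⁻³⁵ / (0.11)^2 = 1.7×10⁻³³
s = 3.9×10⁻¹² mol L⁻¹

3.9×10⁻¹² M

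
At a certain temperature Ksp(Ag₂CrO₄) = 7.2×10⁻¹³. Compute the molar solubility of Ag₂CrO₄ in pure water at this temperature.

5.6×10⁻⁵ M

Ag₂CrO₄(s) ⇌ 2 Ag⁺(aq) + CrO₄²⁻(aq)
If s mol/L of Ag₂CrO₄ dissolves, [Ag⁺] = 2s and [CrO₄²⁻] = s.
Ksp = [Ag⁺]^2[CrO₄²⁻] = (2s)^2 · s = 4s^3
4s^3 = 7.2×10⁻¹³  ⇒  s^3 = 1.8×10⁻¹³
s = 5.6×10⁻⁵ mol/L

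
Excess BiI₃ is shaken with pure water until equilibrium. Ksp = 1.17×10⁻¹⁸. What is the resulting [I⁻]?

4.33×10⁻⁵ M

BiI₃(s) ⇌ Bi³⁺(aq) + 3 I⁻(aq)
Let s be the molar solubility. Then [Bi³⁺] = s and [I⁻] = 3s.
Ksp = [Bi³⁺][I⁻]^3 = s · (3s)^3 = 27s^4 = 1.17×10⁻¹⁸
s = 1.44×10⁻⁵ mol/L
[I⁻] = 3s = 4.33×10⁻⁵ mol/L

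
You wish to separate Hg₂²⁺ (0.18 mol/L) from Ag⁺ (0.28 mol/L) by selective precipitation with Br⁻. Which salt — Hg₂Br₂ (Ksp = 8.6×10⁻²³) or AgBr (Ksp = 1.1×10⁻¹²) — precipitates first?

Precipitation of each salt begins when its ion product equals Ksp.
For Hg₂Br₂: [Br⁻] = (Ksp/[Hg₂²⁺])^(1/2) = 2.2×10⁻¹¹ mol/L
For AgBr: [Br⁻] = (Ksp/[Ag⁺]) = 3.9×10⁻¹² mol/L
AgBr requires the lower [Br⁻], so it precipitates first.

AgBr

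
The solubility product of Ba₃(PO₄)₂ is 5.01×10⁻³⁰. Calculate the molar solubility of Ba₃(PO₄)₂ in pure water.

5.41×10⁻⁷ M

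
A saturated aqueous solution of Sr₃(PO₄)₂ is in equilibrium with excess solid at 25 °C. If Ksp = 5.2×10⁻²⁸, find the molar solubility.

1.4×10⁻⁶ M

Sr₃(PO₄)₂(s) ⇌ 3 Sr²⁺(aq) + 2 PO₄³⁻(aq)
With molar solubility s: [Sr²⁺] = 3s, [PO₄³⁻] = 2s.
Ksp = [Sr²⁺]^3[PO₄³⁻]^2 = (3s)^3 · (2s)^2 = 108s^5
108s^5 = 5.2×10⁻²⁸  ⇒  s^5 = 4.8×10⁻³⁰
s = 1.4×10⁻⁶ M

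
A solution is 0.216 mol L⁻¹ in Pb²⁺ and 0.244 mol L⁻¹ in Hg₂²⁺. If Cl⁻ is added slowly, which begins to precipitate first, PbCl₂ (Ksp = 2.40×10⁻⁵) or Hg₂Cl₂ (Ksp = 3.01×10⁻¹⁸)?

Hg₂Cl₂

Precipitation of each salt begins when its ion product equals Ksp.
For PbCl₂: [Cl⁻] = (Ksp/[Pb²⁺])^(1/2) = 1.05×10⁻² mol L⁻¹
For Hg₂Cl₂: [Cl⁻] = (Ksp/[Hg₂²⁺])^(1/2) = 3.51×10⁻⁹ mol L⁻¹
Since Hg₂Cl₂ needs less Cl⁻ to reach saturation, it precipitates first.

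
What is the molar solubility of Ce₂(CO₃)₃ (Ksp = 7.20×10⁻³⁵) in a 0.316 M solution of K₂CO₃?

2.39×10⁻¹⁷ M

Ce₂(CO₃)₃(s) ⇌ 2 Ce³⁺(aq) + 3 CO₃²⁻(aq)
CO₃²⁻ is already present at 0.316 M. If s mol/L of Ce₂(CO₃)₃ dissolves, [Ce³⁺] = 2s while [CO₃²⁻] ≈ 0.316 M.
Ksp = [Ce³⁺]^2[CO₃²⁻]^3 = (2s)^2(0.316)^3
(2s)^2 = 7.20×10⁻³⁵ / (0.316)^3 = 2.28×10⁻³³
s = 2.39×10⁻¹⁷ M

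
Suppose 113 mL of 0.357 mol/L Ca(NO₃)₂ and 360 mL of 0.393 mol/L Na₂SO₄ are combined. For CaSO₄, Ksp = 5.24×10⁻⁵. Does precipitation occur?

Total volume after mixing = 113 + 360 = 473 mL.
[Ca²⁺] = (0.357)(113)/473 = 8.53×10⁻² mol/L
[SO₄²⁻] = (0.393)(360)/473 = 0.299 mol/L
Q = [Ca²⁺][SO₄²⁻] = 2.55×10⁻²
Since Q (2.55×10⁻²) exceeds Ksp (5.24×10⁻⁵), CaSO₄ will precipitate.

Yes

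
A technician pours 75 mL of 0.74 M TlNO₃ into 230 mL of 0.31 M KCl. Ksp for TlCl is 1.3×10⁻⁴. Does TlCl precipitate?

After mixing, V = 75 mL + 230 mL = 305 mL.
[Tl⁺] = (0.74)(75)/305 = 0.18 M
[Cl⁻] = (0.31)(230)/305 = 0.23 M
Q = [Tl⁺][Cl⁻] = 4.3×10⁻²
Q = 4.3×10⁻² > Ksp = 1.3×10⁻⁴, so the solution is supersaturated and TlCl precipitates.

Yes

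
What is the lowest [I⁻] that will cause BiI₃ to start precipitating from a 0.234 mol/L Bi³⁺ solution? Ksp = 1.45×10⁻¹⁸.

1.84×10⁻⁶ M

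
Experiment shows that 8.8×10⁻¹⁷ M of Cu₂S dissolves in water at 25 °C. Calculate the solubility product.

Cu₂S(s) ⇌ 2 Cu⁺(aq) + S²⁻(aq)
Call the molar solubility s, so that [Cu⁺] = 2s and [S²⁻] = s.
Ksp = [Cu⁺]^2[S²⁻] = (2s)^2 · s = 4s^3
Ksp = 4 × (8.8×10⁻¹⁷)^3 = 2.7×10⁻⁴⁸

Ksp = 2.7×10⁻⁴⁸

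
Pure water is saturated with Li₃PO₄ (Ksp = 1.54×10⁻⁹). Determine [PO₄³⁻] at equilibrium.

2.75×10⁻³ M

Li₃PO₄(s) ⇌ 3 Li⁺(aq) + PO₄³⁻(aq)
Let s be the molar solubility. Then [Li⁺] = 3s and [PO₄³⁻] = s.
Ksp = [Li⁺]^3[PO₄³⁻] = (3s)^3 · s = 27s^4 = 1.54×10⁻⁹
s = 2.75×10⁻³ mol L⁻¹
[PO₄³⁻] = s = 2.75×10⁻³ mol L⁻¹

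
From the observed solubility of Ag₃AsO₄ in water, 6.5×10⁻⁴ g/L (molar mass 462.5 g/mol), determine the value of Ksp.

Ksp = 1.1×10⁻²²

Molar solubility s = (6.5×10⁻⁴ g/L) / (462.5 g/mol) = 1.405×10⁻⁶ mol/L
Ag₃AsO₄(s) ⇌ 3 Ag⁺(aq) + AsO₄³⁻(aq)
With molar solubility s: [Ag⁺] = 3s, [AsO₄³⁻] = s.
Ksp = [Ag⁺]^3[AsO₄³⁻] = (3s)^3 · s = 27s^4
Ksp = 27 × (1.405×10⁻⁶)^4 = 1.1×10⁻²²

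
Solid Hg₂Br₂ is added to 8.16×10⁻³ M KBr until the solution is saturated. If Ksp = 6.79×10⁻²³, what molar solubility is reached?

Hg₂Br₂(s) ⇌ Hg₂²⁺(aq) + 2 Br⁻(aq)
With Br⁻ already at 8.16×10⁻³ M and s small, take [Br⁻] ≈ 8.16×10⁻³ M and [Hg₂²⁺] = s.
Ksp = [Hg₂²⁺][Br⁻]^2 = s(8.16×10⁻³)^2
s = 6.79×10⁻²³ / (8.16×10⁻³)^2 = 1.02×10⁻¹⁸
s = 1.02×10⁻¹⁸ M

1.02×10⁻¹⁸ M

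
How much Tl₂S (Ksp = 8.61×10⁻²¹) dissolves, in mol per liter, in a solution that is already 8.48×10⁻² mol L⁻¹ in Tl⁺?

1.20×10⁻¹⁸ M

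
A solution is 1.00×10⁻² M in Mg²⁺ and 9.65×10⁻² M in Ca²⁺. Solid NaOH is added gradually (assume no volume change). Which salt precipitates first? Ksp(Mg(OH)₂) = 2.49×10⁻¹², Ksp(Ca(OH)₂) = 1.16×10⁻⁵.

Mg(OH)₂

A salt starts to precipitate once the ion product Q reaches its Ksp.
For Mg(OH)₂: [OH⁻] = (Ksp/[Mg²⁺])^(1/2) = 1.58×10⁻⁵ M
For Ca(OH)₂: [OH⁻] = (Ksp/[Ca²⁺])^(1/2) = 1.10×10⁻² M
The smaller threshold [OH⁻] is reached first, so Mg(OH)₂ precipitates first.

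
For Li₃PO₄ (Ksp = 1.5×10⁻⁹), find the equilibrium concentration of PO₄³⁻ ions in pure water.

2.7×10⁻³ M

Li₃PO₄(s) ⇌ 3 Li⁺(aq) + PO₄³⁻(aq)
If s mol/L of Li₃PO₄ dissolves, [Li⁺] = 3s and [PO₄³⁻] = s.
Ksp = [Li⁺]^3[PO₄³⁻] = (3s)^3 · s = 27s^4 = 1.5×10⁻⁹
s = 2.7×10⁻³ mol L⁻¹
[PO₄³⁻] = s = 2.7×10⁻³ mol L⁻¹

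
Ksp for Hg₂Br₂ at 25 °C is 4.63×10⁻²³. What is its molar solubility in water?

Hg₂Br₂(s) ⇌ Hg₂²⁺(aq) + 2 Br⁻(aq)
For each mole of Hg₂Br₂ that dissolves per liter, [Hg₂²⁺] = s and [Br⁻] = 2s; let s denote this solubility.
Ksp = [Hg₂²⁺][Br⁻]^2 = s · (2s)^2 = 4s^3
4s^3 = 4.63×10⁻²³  ⇒  s^3 = 1.16×10⁻²³
s = 2.26×10⁻⁸ mol L⁻¹

2.26×10⁻⁸ M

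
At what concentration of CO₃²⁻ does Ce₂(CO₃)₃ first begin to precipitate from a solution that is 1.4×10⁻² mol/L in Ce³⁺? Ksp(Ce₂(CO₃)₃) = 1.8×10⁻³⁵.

4.5×10⁻¹¹ M

The threshold for precipitation is Q = Ksp.
Ce₂(CO₃)₃(s) ⇌ 2 Ce³⁺(aq) + 3 CO₃²⁻(aq)
Ksp = [Ce³⁺]^2[CO₃²⁻]^3 = [CO₃²⁻]^3(1.4×10⁻²)^2
[CO₃²⁻]^3 = 1.8×10⁻³⁵ / (1.4×10⁻²)^2 = 9.2×10⁻³²
[CO₃²⁻] = 4.5×10⁻¹¹ mol/L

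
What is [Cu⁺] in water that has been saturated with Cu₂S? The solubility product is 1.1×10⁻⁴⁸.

1.3×10⁻¹⁶ M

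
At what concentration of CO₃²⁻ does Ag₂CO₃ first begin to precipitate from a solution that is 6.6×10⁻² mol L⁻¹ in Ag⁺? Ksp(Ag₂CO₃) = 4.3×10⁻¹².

9.9×10⁻¹⁰ M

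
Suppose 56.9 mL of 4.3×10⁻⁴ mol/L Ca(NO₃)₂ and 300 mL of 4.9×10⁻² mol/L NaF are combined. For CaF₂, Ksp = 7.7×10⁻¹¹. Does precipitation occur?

Yes

The combined volume is 356.9 mL.
[Ca²⁺] = (4.3×10⁻⁴)(56.9)/356.9 = 6.9×10⁻⁵ mol/L
[F⁻] = (4.9×10⁻²)(300)/356.9 = 4.1×10⁻² mol/L
Q = [Ca²⁺][F⁻]^2 = 1.2×10⁻⁷
Since Q (1.2×10⁻⁷) exceeds Ksp (7.7×10⁻¹¹), CaF₂ will precipitate.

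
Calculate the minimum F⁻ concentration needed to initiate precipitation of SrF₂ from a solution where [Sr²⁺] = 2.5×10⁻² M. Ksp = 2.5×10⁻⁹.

3.2×10⁻⁴ M

Precipitation begins when Q = Ksp.
SrF₂(s) ⇌ Sr²⁺(aq) + 2 F⁻(aq)
Ksp = [Sr²⁺][F⁻]^2 = [F⁻]^2(2.5×10⁻²)
[F⁻]^2 = 2.5×10⁻⁹ / (2.5×10⁻²) = 1.0×10⁻⁷
[F⁻] = 3.2×10⁻⁴ M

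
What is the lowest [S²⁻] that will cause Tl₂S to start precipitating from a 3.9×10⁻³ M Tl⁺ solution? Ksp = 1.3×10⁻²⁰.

Precipitation of each salt begins when its ion product equals Ksp.
Tl₂S(s) ⇌ 2 Tl⁺(aq) + S²⁻(aq)
Ksp = [Tl⁺]^2[S²⁻] = [S²⁻](3.9×10⁻³)^2
[S²⁻] = 1.3×10⁻²⁰ / (3.9×10⁻³)^2 = 8.5×10⁻¹⁶
[S²⁻] = 8.5×10⁻¹⁶ M

8.5×10⁻¹⁶ M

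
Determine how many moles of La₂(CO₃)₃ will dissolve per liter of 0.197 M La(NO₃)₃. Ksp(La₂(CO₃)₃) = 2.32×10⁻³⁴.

La₂(CO₃)₃(s) ⇌ 2 La³⁺(aq) + 3 CO₃²⁻(aq)
Let s be the solubility of La₂(CO₃)₃ here. The common ion gives [La³⁺] ≈ 0.197 M, and [CO₃²⁻] = 3s.
Ksp = [La³⁺]^2[CO₃²⁻]^3 = (0.197)^2(3s)^3
(3s)^3 = 2.32×10⁻³⁴ / (0.197)^2 = 5.98×10⁻³³
s = 6.05×10⁻¹² M

6.05×10⁻¹² M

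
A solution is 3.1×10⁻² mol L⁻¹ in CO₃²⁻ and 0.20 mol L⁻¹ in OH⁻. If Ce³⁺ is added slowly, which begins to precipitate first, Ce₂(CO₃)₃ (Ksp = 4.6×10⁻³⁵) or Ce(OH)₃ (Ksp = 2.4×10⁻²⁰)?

Ce(OH)₃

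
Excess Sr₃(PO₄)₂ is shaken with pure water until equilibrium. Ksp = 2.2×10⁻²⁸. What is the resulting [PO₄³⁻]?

2.3×10⁻⁶ M

Sr₃(PO₄)₂(s) ⇌ 3 Sr²⁺(aq) + 2 PO₄³⁻(aq)
With molar solubility s: [Sr²⁺] = 3s, [PO₄³⁻] = 2s.
Ksp = [Sr²⁺]^3[PO₄³⁻]^2 = (3s)^3 · (2s)^2 = 108s^5 = 2.2×10⁻²⁸
s = 1.2×10⁻⁶ M
[PO₄³⁻] = 2s = 2.3×10⁻⁶ M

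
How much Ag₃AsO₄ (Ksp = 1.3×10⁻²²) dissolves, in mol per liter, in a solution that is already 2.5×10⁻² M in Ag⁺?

Ag₃AsO₄(s) ⇌ 3 Ag⁺(aq) + AsO₄³⁻(aq)
With Ag⁺ already at 2.5×10⁻² M and s small, take [Ag⁺] ≈ 2.5×10⁻² M and [AsO₄³⁻] = s.
Ksp = [Ag⁺]^3[AsO₄³⁻] = (2.5×10⁻²)^3s
s = 1.3×10⁻²² / (2.5×10⁻²)^3 = 8.3×10⁻¹⁸
s = 8.3×10⁻¹⁸ M

8.3×10⁻¹⁸ M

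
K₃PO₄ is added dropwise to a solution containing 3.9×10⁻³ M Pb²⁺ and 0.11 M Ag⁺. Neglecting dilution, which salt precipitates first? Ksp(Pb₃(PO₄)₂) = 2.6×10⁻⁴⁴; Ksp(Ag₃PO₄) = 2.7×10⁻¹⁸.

Precipitation of each salt begins when its ion product equals Ksp.
For Pb₃(PO₄)₂: [PO₄³⁻] = (Ksp/[Pb²⁺]^3)^(1/2) = 6.6×10⁻¹⁹ M
For Ag₃PO₄: [PO₄³⁻] = (Ksp/[Ag⁺]^3) = 2.0×10⁻¹⁵ M
The smaller threshold [PO₄³⁻] is reached first, so Pb₃(PO₄)₂ precipitates first.

Pb₃(PO₄)₂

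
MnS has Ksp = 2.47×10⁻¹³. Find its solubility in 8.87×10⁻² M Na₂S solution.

2.78×10⁻¹² M

MnS(s) ⇌ Mn²⁺(aq) + S²⁻(aq)
With S²⁻ already at 8.87×10⁻² M and s small, take [S²⁻] ≈ 8.87×10⁻² M and [Mn²⁺] = s.
Ksp = [Mn²⁺][S²⁻] = s(8.87×10⁻²)
s = 2.47×10⁻¹³ / (8.87×10⁻²) = 2.78×10⁻¹²
s = 2.78×10⁻¹² M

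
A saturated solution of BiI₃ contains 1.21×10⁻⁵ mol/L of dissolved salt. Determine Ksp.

Ksp = 5.79×10⁻¹⁹

BiI₃(s) ⇌ Bi³⁺(aq) + 3 I⁻(aq)
For each mole of BiI₃ that dissolves per liter, [Bi³⁺] = s and [I⁻] = 3s; let s denote this solubility.
Ksp = [Bi³⁺][I⁻]^3 = s · (3s)^3 = 27s^4
Ksp = 27 × (1.21×10⁻⁵)^4 = 5.79×10⁻¹⁹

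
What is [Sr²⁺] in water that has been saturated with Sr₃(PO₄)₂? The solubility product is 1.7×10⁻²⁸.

Sr₃(PO₄)₂(s) ⇌ 3 Sr²⁺(aq) + 2 PO₄³⁻(aq)
For each mole of Sr₃(PO₄)₂ that dissolves per liter, [Sr²⁺] = 3s and [PO₄³⁻] = 2s; let s denote this solubility.
Ksp = [Sr²⁺]^3[PO₄³⁻]^2 = (3s)^3 · (2s)^2 = 108s^5 = 1.7×10⁻²⁸
s = 1.1×10⁻⁶ mol L⁻¹
[Sr²⁺] = 3s = 3.3×10⁻⁶ mol L⁻¹

3.3×10⁻⁶ M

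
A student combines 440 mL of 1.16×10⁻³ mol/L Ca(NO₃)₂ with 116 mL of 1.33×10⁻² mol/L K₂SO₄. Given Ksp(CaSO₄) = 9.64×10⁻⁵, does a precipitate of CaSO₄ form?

No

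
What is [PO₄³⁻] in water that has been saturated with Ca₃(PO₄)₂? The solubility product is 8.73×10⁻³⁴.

1.92×10⁻⁷ M

Ca₃(PO₄)₂(s) ⇌ 3 Ca²⁺(aq) + 2 PO₄³⁻(aq)
Call the molar solubility s, so that [Ca²⁺] = 3s and [PO₄³⁻] = 2s.
Ksp = [Ca²⁺]^3[PO₄³⁻]^2 = (3s)^3 · (2s)^2 = 108s^5 = 8.73×10⁻³⁴
s = 9.58×10⁻⁸ M
[PO₄³⁻] = 2s = 1.92×10⁻⁷ M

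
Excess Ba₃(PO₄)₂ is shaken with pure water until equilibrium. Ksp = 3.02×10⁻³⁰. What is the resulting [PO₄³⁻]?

Ba₃(PO₄)₂(s) ⇌ 3 Ba²⁺(aq) + 2 PO₄³⁻(aq)
Let s be the molar solubility. Then [Ba²⁺] = 3s and [PO₄³⁻] = 2s.
Ksp = [Ba²⁺]^3[PO₄³⁻]^2 = (3s)^3 · (2s)^2 = 108s^5 = 3.02×10⁻³⁰
s = 4.89×10⁻⁷ M
[PO₄³⁻] = 2s = 9.78×10⁻⁷ M

9.78×10⁻⁷ M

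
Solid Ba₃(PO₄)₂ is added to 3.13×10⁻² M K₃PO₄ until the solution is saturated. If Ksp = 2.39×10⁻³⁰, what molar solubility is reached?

4.49×10⁻¹⁰ M

Ba₃(PO₄)₂(s) ⇌ 3 Ba²⁺(aq) + 2 PO₄³⁻(aq)
Let s be the solubility of Ba₃(PO₄)₂ here. The common ion gives [PO₄³⁻] ≈ 3.13×10⁻² M, and [Ba²⁺] = 3s.
Ksp = [Ba²⁺]^3[PO₄³⁻]^2 = (3s)^3(3.13×10⁻²)^2
(3s)^3 = 2.39×10⁻³⁰ / (3.13×10⁻²)^2 = 2.44×10⁻²⁷
s = 4.49×10⁻¹⁰ M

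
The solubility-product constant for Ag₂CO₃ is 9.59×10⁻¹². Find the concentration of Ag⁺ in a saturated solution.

2.68×10⁻⁴ M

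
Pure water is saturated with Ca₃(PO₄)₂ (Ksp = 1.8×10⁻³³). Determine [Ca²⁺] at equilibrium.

3.3×10⁻⁷ M

Ca₃(PO₄)₂(s) ⇌ 3 Ca²⁺(aq) + 2 PO₄³⁻(aq)
For each mole of Ca₃(PO₄)₂ that dissolves per liter, [Ca²⁺] = 3s and [PO₄³⁻] = 2s; let s denote this solubility.
Ksp = [Ca²⁺]^3[PO₄³⁻]^2 = (3s)^3 · (2s)^2 = 108s^5 = 1.8×10⁻³³
s = 1.1×10⁻⁷ M
[Ca²⁺] = 3s = 3.3×10⁻⁷ M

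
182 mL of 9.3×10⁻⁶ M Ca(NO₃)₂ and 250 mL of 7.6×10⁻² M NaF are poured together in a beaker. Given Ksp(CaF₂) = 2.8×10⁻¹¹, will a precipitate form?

After mixing, V = 182 mL + 250 mL = 432 mL.
[Ca²⁺] = (9.3×10⁻⁶)(182)/432 = 3.9×10⁻⁶ M
[F⁻] = (7.6×10⁻²)(250)/432 = 4.4×10⁻² M
Q = [Ca²⁺][F⁻]^2 = 7.6×10⁻⁹
Since Q (7.6×10⁻⁹) exceeds Ksp (2.8×10⁻¹¹), CaF₂ will precipitate.

Yes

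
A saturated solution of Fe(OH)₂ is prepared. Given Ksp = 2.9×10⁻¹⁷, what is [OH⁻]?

Fe(OH)₂(s) ⇌ Fe²⁺(aq) + 2 OH⁻(aq)
With molar solubility s: [Fe²⁺] = s, [OH⁻] = 2s.
Ksp = [Fe²⁺][OH⁻]^2 = s · (2s)^2 = 4s^3 = 2.9×10⁻¹⁷
s = 1.9×10⁻⁶ M
[OH⁻] = 2s = 3.9×10⁻⁶ M

3.9×10⁻⁶ M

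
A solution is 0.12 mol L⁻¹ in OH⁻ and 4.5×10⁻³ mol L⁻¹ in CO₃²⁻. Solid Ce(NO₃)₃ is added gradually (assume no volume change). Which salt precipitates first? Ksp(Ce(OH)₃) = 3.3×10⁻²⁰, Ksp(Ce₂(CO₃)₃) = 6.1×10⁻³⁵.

Ce(OH)₃

The threshold for precipitation is Q = Ksp.
For Ce(OH)₃: [Ce³⁺] = (Ksp/[OH⁻]^3) = 1.9×10⁻¹⁷ mol L⁻¹
For Ce₂(CO₃)₃: [Ce³⁺] = (Ksp/[CO₃²⁻]^3)^(1/2) = 2.6×10⁻¹⁴ mol L⁻¹
Ce(OH)₃ requires the lower [Ce³⁺], so it precipitates first.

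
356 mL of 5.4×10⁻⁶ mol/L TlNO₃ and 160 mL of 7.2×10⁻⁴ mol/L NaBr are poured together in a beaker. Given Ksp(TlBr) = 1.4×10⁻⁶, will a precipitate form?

No

The combined volume is 516 mL.
[Tl⁺] = (5.4×10⁻⁶)(356)/516 = 3.7×10⁻⁶ mol/L
[Br⁻] = (7.2×10⁻⁴)(160)/516 = 2.2×10⁻⁴ mol/L
Q = [Tl⁺][Br⁻] = 8.3×10⁻¹⁰
Q = 8.3×10⁻¹⁰ < Ksp = 1.4×10⁻⁶, so the solution is unsaturated and no precipitate forms.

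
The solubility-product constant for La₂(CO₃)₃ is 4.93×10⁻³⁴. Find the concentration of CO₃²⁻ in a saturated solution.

2.56×10⁻⁷ M

La₂(CO₃)₃(s) ⇌ 2 La³⁺(aq) + 3 CO₃²⁻(aq)
With molar solubility s: [La³⁺] = 2s, [CO₃²⁻] = 3s.
Ksp = [La³⁺]^2[CO₃²⁻]^3 = (2s)^2 · (3s)^3 = 108s^5 = 4.93×10⁻³⁴
s = 8.55×10⁻⁸ mol/L
[CO₃²⁻] = 3s = 2.56×10⁻⁷ mol/L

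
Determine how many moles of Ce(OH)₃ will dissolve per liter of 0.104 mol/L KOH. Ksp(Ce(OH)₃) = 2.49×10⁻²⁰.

2.21×10⁻¹⁷ M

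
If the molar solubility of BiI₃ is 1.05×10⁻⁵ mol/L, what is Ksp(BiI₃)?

Ksp = 3.28×10⁻¹⁹

BiI₃(s) ⇌ Bi³⁺(aq) + 3 I⁻(aq)
With molar solubility s: [Bi³⁺] = s, [I⁻] = 3s.
Ksp = [Bi³⁺][I⁻]^3 = s · (3s)^3 = 27s^4
Ksp = 27 × (1.05×10⁻⁵)^4 = 3.28×10⁻¹⁹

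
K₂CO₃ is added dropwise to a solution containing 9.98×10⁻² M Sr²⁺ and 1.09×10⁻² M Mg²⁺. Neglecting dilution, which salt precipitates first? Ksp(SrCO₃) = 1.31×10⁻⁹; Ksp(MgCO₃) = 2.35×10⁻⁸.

SrCO₃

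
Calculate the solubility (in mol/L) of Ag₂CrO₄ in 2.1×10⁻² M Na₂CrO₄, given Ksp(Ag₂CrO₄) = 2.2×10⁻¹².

5.1×10⁻⁶ M

Ag₂CrO₄(s) ⇌ 2 Ag⁺(aq) + CrO₄²⁻(aq)
Let s be the solubility of Ag₂CrO₄ here. The common ion gives [CrO₄²⁻] ≈ 2.1×10⁻² M, and [Ag⁺] = 2s.
Ksp = [Ag⁺]^2[CrO₄²⁻] = (2s)^2(2.1×10⁻²)
(2s)^2 = 2.2×10⁻¹² / (2.1×10⁻²) = 1.0×10⁻¹⁰
s = 5.1×10⁻⁶ M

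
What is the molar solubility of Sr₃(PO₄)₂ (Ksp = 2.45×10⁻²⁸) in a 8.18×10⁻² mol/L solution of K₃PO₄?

Sr₃(PO₄)₂(s) ⇌ 3 Sr²⁺(aq) + 2 PO₄³⁻(aq)
The solution already contains PO₄³⁻ at 8.18×10⁻² mol/L. Let s be the molar solubility of Sr₃(PO₄)₂.
[PO₄³⁻] ≈ 8.18×10⁻² mol/L (common ion dominates); [Sr²⁺] = 3s.
Ksp = [Sr²⁺]^3[PO₄³⁻]^2 = (3s)^3(8.18×10⁻²)^2
(3s)^3 = 2.45×10⁻²⁸ / (8.18×10⁻²)^2 = 3.66×10⁻²⁶
s = 1.11×10⁻⁹ mol/L

1.11×10⁻⁹ M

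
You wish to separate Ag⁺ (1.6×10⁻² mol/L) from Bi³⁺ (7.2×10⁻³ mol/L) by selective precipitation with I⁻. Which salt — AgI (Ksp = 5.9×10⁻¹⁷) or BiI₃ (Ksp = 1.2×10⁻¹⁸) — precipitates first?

AgI

Precipitation of each salt begins when its ion product equals Ksp.
For AgI: [I⁻] = (Ksp/[Ag⁺]) = 3.7×10⁻¹⁵ mol/L
For BiI₃: [I⁻] = (Ksp/[Bi³⁺])^(1/3) = 5.5×10⁻⁶ mol/L
Since AgI needs less I⁻ to reach saturation, it precipitates first.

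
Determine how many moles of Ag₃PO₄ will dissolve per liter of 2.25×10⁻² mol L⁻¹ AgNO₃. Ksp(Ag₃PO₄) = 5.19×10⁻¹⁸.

4.56×10⁻¹³ M

Ag₃PO₄(s) ⇌ 3 Ag⁺(aq) + PO₄³⁻(aq)
The solution already contains Ag⁺ at 2.25×10⁻² mol L⁻¹. Let s be the molar solubility of Ag₃PO₄.
[Ag⁺] ≈ 2.25×10⁻² mol L⁻¹ (common ion dominates); [PO₄³⁻] = s.
Ksp = [Ag⁺]^3[PO₄³⁻] = (2.25×10⁻²)^3s
s = 5.19×10⁻¹⁸ / (2.25×10⁻²)^3 = 4.56×10⁻¹³
s = 4.56×10⁻¹³ mol L⁻¹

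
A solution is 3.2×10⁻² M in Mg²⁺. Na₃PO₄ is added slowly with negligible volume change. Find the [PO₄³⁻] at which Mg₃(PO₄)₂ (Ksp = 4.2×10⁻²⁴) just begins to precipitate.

3.6×10⁻¹⁰ M

Each salt precipitates once Q = Ksp for that salt.
Mg₃(PO₄)₂(s) ⇌ 3 Mg²⁺(aq) + 2 PO₄³⁻(aq)
Ksp = [Mg²⁺]^3[PO₄³⁻]^2 = [PO₄³⁻]^2(3.2×10⁻²)^3
[PO₄³⁻]^2 = 4.2×10⁻²⁴ / (3.2×10⁻²)^3 = 1.3×10⁻¹⁹
[PO₄³⁻] = 3.6×10⁻¹⁰ M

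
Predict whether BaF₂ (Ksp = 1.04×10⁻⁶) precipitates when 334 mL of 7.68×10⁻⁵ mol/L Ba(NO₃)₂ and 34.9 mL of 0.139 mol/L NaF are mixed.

Total volume after mixing = 334 + 34.9 = 368.9 mL.
[Ba²⁺] = (7.68×10⁻⁵)(334)/368.9 = 6.95×10⁻⁵ mol/L
[F⁻] = (0.139)(34.9)/368.9 = 1.32×10⁻² mol/L
Q = [Ba²⁺][F⁻]^2 = 1.20×10⁻⁸
Q = 1.20×10⁻⁸ < Ksp = 1.04×10⁻⁶, so the solution is unsaturated and no precipitate forms.

No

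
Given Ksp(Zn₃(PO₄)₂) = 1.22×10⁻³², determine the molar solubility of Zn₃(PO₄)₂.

1.62×10⁻⁷ M

Zn₃(PO₄)₂(s) ⇌ 3 Zn²⁺(aq) + 2 PO₄³⁻(aq)
Let s be the molar solubility. Then [Zn²⁺] = 3s and [PO₄³⁻] = 2s.
Ksp = [Zn²⁺]^3[PO₄³⁻]^2 = (3s)^3 · (2s)^2 = 108s^5
108s^5 = 1.22×10⁻³²  ⇒  s^5 = 1.13×10⁻³⁴
s = (1.13×10⁻³⁴)^(1/5) = 1.62×10⁻⁷ mol/L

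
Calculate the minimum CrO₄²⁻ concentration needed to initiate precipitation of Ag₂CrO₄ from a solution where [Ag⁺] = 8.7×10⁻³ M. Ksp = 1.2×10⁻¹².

Precipitation of each salt begins when its ion product equals Ksp.
Ag₂CrO₄(s) ⇌ 2 Ag⁺(aq) + CrO₄²⁻(aq)
Ksp = [Ag⁺]^2[CrO₄²⁻] = [CrO₄²⁻](8.7×10⁻³)^2
[CrO₄²⁻] = 1.2×10⁻¹² / (8.7×10⁻³)^2 = 1.6×10⁻⁸
[CrO₄²⁻] = 1.6×10⁻⁸ M

1.6×10⁻⁸ M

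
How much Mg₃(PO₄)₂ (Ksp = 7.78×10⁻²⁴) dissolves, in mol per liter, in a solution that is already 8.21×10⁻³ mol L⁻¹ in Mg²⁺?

1.87×10⁻⁹ M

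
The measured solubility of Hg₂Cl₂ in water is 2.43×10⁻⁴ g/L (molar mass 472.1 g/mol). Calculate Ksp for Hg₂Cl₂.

s = (2.43×10⁻⁴ g L⁻¹)/(472.1 g mol⁻¹) = 5.1472×10⁻⁷ M
Hg₂Cl₂(s) ⇌ Hg₂²⁺(aq) + 2 Cl⁻(aq)
Call the molar solubility s, so that [Hg₂²⁺] = s and [Cl⁻] = 2s.
Ksp = [Hg₂²⁺][Cl⁻]^2 = s · (2s)^2 = 4s^3
Ksp = 4 × (5.1472×10⁻⁷)^3 = 5.45×10⁻¹⁹

Ksp = 5.45×10⁻¹⁹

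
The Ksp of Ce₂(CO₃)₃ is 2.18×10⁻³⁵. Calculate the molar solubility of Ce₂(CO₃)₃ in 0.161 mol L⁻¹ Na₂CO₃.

3.61×10⁻¹⁷ M

Ce₂(CO₃)₃(s) ⇌ 2 Ce³⁺(aq) + 3 CO₃²⁻(aq)
The solution already contains CO₃²⁻ at 0.161 mol L⁻¹. Let s be the molar solubility of Ce₂(CO₃)₃.
[CO₃²⁻] ≈ 0.161 mol L⁻¹ (common ion dominates); [Ce³⁺] = 2s.
Ksp = [Ce³⁺]^2[CO₃²⁻]^3 = (2s)^2(0.161)^3
(2s)^2 = 2.18×10⁻³⁵ / (0.161)^3 = 5.22×10⁻³³
s = 3.61×10⁻¹⁷ mol L⁻¹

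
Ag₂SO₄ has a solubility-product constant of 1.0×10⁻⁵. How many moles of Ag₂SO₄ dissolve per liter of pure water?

Ag₂SO₄(s) ⇌ 2 Ag⁺(aq) + SO₄²⁻(aq)
If s mol/L of Ag₂SO₄ dissolves, [Ag⁺] = 2s and [SO₄²⁻] = s.
Ksp = [Ag⁺]^2[SO₄²⁻] = (2s)^2 · s = 4s^3
4s^3 = 1.0×10⁻⁵  ⇒  s^3 = 2.5×10⁻⁶
s = 1.4×10⁻² mol/L

1.4×10⁻² M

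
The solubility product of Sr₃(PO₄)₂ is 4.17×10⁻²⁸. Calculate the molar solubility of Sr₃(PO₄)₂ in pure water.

1.31×10⁻⁶ M

Sr₃(PO₄)₂(s) ⇌ 3 Sr²⁺(aq) + 2 PO₄³⁻(aq)
If s mol/L of Sr₃(PO₄)₂ dissolves, [Sr²⁺] = 3s and [PO₄³⁻] = 2s.
Ksp = [Sr²⁺]^3[PO₄³⁻]^2 = (3s)^3 · (2s)^2 = 108s^5
108s^5 = 4.17×10⁻²⁸  ⇒  s^5 = 3.86×10⁻³⁰
Taking the 5th root, s = 1.31×10⁻⁶ mol L⁻¹.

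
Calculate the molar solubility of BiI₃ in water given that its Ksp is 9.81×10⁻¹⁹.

BiI₃(s) ⇌ Bi³⁺(aq) + 3 I⁻(aq)
Let s be the molar solubility. Then [Bi³⁺] = s and [I⁻] = 3s.
Ksp = [Bi³⁺][I⁻]^3 = s · (3s)^3 = 27s^4
27s^4 = 9.81×10⁻¹⁹  ⇒  s^4 = 3.63×10⁻²⁰
Taking the 4th root, s = 1.38×10⁻⁵ mol/L.

1.38×10⁻⁵ M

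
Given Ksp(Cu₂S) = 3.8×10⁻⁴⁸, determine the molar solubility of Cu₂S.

9.8×10⁻¹⁷ M

Cu₂S(s) ⇌ 2 Cu⁺(aq) + S²⁻(aq)
If s mol/L of Cu₂S dissolves, [Cu⁺] = 2s and [S²⁻] = s.
Ksp = [Cu⁺]^2[S²⁻] = (2s)^2 · s = 4s^3
4s^3 = 3.8×10⁻⁴⁸  ⇒  s^3 = 9.5×10⁻⁴⁹
s = 9.8×10⁻¹⁷ mol/L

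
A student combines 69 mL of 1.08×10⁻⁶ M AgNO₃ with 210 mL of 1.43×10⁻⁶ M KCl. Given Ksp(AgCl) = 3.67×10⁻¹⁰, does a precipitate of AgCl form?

No

Total volume after mixing = 69 + 210 = 279 mL.
[Ag⁺] = (1.08×10⁻⁶)(69)/279 = 2.67×10⁻⁷ M
[Cl⁻] = (1.43×10⁻⁶)(210)/279 = 1.08×10⁻⁶ M
Q = [Ag⁺][Cl⁻] = 2.87×10⁻¹³
Q = 2.87×10⁻¹³ < Ksp = 3.67×10⁻¹⁰, so the solution is unsaturated and no precipitate forms.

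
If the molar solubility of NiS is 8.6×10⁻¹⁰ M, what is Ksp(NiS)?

Ksp = 7.4×10⁻¹⁹

NiS(s) ⇌ Ni²⁺(aq) + S²⁻(aq)
For each mole of NiS that dissolves per liter, [Ni²⁺] = s and [S²⁻] = s; let s denote this solubility.
Ksp = [Ni²⁺][S²⁻] = s · s = s^2
Ksp = (8.6×10⁻¹⁰)^2 = 7.4×10⁻¹⁹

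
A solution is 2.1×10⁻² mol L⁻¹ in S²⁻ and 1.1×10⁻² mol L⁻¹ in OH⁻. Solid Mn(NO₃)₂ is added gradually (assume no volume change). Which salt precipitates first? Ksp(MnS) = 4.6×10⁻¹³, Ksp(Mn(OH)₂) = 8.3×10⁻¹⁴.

Precipitation of each salt begins when its ion product equals Ksp.
For MnS: [Mn²⁺] = (Ksp/[S²⁻]) = 2.2×10⁻¹¹ mol L⁻¹
For Mn(OH)₂: [Mn²⁺] = (Ksp/[OH⁻]^2) = 6.9×10⁻¹⁰ mol L⁻¹
The smaller threshold [Mn²⁺] is reached first, so MnS precipitates first.

MnS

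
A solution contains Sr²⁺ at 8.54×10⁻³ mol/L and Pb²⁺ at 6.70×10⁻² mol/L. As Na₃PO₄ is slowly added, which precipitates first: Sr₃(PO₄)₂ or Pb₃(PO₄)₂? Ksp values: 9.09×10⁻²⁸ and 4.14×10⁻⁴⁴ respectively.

Pb₃(PO₄)₂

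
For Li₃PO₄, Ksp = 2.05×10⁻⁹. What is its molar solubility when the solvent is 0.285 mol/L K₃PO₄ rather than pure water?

Li₃PO₄(s) ⇌ 3 Li⁺(aq) + PO₄³⁻(aq)
Let s be the solubility of Li₃PO₄ here. The common ion gives [PO₄³⁻] ≈ 0.285 mol/L, and [Li⁺] = 3s.
Ksp = [Li⁺]^3[PO₄³⁻] = (3s)^3(0.285)
(3s)^3 = 2.05×10⁻⁹ / (0.285) = 7.19×10⁻⁹
s = 6.43×10⁻⁴ mol/L

6.43×10⁻⁴ M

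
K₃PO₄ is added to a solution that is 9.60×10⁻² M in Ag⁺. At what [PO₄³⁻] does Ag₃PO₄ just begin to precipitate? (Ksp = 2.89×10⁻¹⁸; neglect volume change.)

3.27×10⁻¹⁵ M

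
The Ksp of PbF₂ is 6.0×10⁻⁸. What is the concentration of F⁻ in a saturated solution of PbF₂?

4.9×10⁻³ M

PbF₂(s) ⇌ Pb²⁺(aq) + 2 F⁻(aq)
If s mol/L of PbF₂ dissolves, [Pb²⁺] = s and [F⁻] = 2s.
Ksp = [Pb²⁺][F⁻]^2 = s · (2s)^2 = 4s^3 = 6.0×10⁻⁸
s = 2.5×10⁻³ mol/L
[F⁻] = 2s = 4.9×10⁻³ mol/L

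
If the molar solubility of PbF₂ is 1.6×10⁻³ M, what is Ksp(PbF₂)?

Ksp = 1.6×10⁻⁸

PbF₂(s) ⇌ Pb²⁺(aq) + 2 F⁻(aq)
Let s be the molar solubility. Then [Pb²⁺] = s and [F⁻] = 2s.
Ksp = [Pb²⁺][F⁻]^2 = s · (2s)^2 = 4s^3
Ksp = 4 × (1.6×10⁻³)^3 = 1.6×10⁻⁸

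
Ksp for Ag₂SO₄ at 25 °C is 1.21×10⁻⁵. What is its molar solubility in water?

1.45×10⁻² M

Ag₂SO₄(s) ⇌ 2 Ag⁺(aq) + SO₄²⁻(aq)
With molar solubility s: [Ag⁺] = 2s, [SO₄²⁻] = s.
Ksp = [Ag⁺]^2[SO₄²⁻] = (2s)^2 · s = 4s^3
4s^3 = 1.21×10⁻⁵  ⇒  s^3 = 3.03×10⁻⁶
s = 1.45×10⁻² mol/L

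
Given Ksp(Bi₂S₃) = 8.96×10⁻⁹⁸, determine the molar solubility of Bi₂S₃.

1.53×10⁻²⁰ M

Bi₂S₃(s) ⇌ 2 Bi³⁺(aq) + 3 S²⁻(aq)
Let s be the molar solubility. Then [Bi³⁺] = 2s and [S²⁻] = 3s.
Ksp = [Bi³⁺]^2[S²⁻]^3 = (2s)^2 · (3s)^3 = 108s^5
108s^5 = 8.96×10⁻⁹⁸  ⇒  s^5 = 8.30×10⁻¹⁰⁰
s = (8.30×10⁻¹⁰⁰)^(1/5) = 1.53×10⁻²⁰ mol/L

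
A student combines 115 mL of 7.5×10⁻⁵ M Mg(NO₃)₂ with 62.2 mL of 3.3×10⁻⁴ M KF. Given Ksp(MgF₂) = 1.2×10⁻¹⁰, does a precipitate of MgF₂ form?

After mixing, V = 115 mL + 62.2 mL = 177.2 mL.
[Mg²⁺] = (7.5×10⁻⁵)(115)/177.2 = 4.9×10⁻⁵ M
[F⁻] = (3.3×10⁻⁴)(62.2)/177.2 = 1.2×10⁻⁴ M
Q = [Mg²⁺][F⁻]^2 = 6.5×10⁻¹³
Since Q (6.5×10⁻¹³) is less than Ksp (1.2×10⁻¹⁰), no MgF₂ precipitates.

No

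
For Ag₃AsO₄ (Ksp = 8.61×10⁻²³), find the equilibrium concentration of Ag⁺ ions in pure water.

4.01×10⁻⁶ M

Ag₃AsO₄(s) ⇌ 3 Ag⁺(aq) + AsO₄³⁻(aq)
With molar solubility s: [Ag⁺] = 3s, [AsO₄³⁻] = s.
Ksp = [Ag⁺]^3[AsO₄³⁻] = (3s)^3 · s = 27s^4 = 8.61×10⁻²³
s = 1.34×10⁻⁶ mol/L
[Ag⁺] = 3s = 4.01×10⁻⁶ mol/L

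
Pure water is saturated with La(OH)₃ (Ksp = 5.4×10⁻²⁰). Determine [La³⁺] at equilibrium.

6.7×10⁻⁶ M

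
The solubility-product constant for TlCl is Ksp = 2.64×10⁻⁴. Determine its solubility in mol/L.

1.62×10⁻² M

TlCl(s) ⇌ Tl⁺(aq) + Cl⁻(aq)
If s mol/L of TlCl dissolves, [Tl⁺] = s and [Cl⁻] = s.
Ksp = [Tl⁺][Cl⁻] = s · s = s^2
s^2 = 2.64×10⁻⁴
s = 1.62×10⁻² mol/L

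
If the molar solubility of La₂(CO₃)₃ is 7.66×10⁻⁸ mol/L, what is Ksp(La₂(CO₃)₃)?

Ksp = 2.85×10⁻³⁴

La₂(CO₃)₃(s) ⇌ 2 La³⁺(aq) + 3 CO₃²⁻(aq)
If s mol/L of La₂(CO₃)₃ dissolves, [La³⁺] = 2s and [CO₃²⁻] = 3s.
Ksp = [La³⁺]^2[CO₃²⁻]^3 = (2s)^2 · (3s)^3 = 108s^5
Ksp = 108 × (7.66×10⁻⁸)^5 = 2.85×10⁻³⁴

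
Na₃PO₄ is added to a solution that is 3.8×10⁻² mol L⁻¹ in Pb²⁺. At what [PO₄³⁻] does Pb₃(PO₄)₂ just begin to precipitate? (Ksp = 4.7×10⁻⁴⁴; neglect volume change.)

Precipitation begins when Q = Ksp.
Pb₃(PO₄)₂(s) ⇌ 3 Pb²⁺(aq) + 2 PO₄³⁻(aq)
Ksp = [Pb²⁺]^3[PO₄³⁻]^2 = [PO₄³⁻]^2(3.8×10⁻²)^3
[PO₄³⁻]^2 = 4.7×10⁻⁴⁴ / (3.8×10⁻²)^3 = 8.6×10⁻⁴⁰
[PO₄³⁻] = 2.9×10⁻²⁰ mol L⁻¹

2.9×10⁻²⁰ M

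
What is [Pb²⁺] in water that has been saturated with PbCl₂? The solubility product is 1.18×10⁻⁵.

1.43×10⁻² M

PbCl₂(s) ⇌ Pb²⁺(aq) + 2 Cl⁻(aq)
Call the molar solubility s, so that [Pb²⁺] = s and [Cl⁻] = 2s.
Ksp = [Pb²⁺][Cl⁻]^2 = s · (2s)^2 = 4s^3 = 1.18×10⁻⁵
s = 1.43×10⁻² mol L⁻¹
[Pb²⁺] = s = 1.43×10⁻² mol L⁻¹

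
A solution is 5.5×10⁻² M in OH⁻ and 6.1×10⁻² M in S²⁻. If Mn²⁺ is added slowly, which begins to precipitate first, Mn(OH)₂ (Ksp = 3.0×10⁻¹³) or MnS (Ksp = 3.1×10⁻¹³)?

Each salt precipitates once Q = Ksp for that salt.
For Mn(OH)₂: [Mn²⁺] = (Ksp/[OH⁻]^2) = 9.9×10⁻¹¹ M
For MnS: [Mn²⁺] = (Ksp/[S²⁻]) = 5.1×10⁻¹² M
MnS requires the lower [Mn²⁺], so it precipitates first.

MnS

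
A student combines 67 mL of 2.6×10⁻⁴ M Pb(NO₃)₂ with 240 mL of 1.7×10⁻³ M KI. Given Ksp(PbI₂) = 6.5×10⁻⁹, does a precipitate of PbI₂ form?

Total volume after mixing = 67 + 240 = 307 mL.
[Pb²⁺] = (2.6×10⁻⁴)(67)/307 = 5.7×10⁻⁵ M
[I⁻] = (1.7×10⁻³)(240)/307 = 1.3×10⁻³ M
Q = [Pb²⁺][I⁻]^2 = 1.0×10⁻¹⁰
Q < Ksp (1.0×10⁻¹⁰ vs 6.5×10⁻⁹); the solution remains unsaturated and no precipitate forms.

No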